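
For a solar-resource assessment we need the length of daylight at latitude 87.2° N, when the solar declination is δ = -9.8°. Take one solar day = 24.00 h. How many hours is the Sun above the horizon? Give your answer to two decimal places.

0.00 h

cos H₀ = −tan φ · tan δ = 3.5317 ≥ 1, so the Sun never rises (polar night) and H₀ = 0.
Daylight = 2H₀/(2π) × 24.00 h = (0.0000/π) × 24.00 = 0.00 h.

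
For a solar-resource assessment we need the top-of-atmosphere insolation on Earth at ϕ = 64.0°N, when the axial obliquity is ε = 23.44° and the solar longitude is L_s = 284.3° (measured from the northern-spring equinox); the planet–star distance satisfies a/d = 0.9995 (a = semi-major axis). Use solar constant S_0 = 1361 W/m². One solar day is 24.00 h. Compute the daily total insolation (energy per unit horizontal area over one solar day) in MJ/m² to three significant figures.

Solar declination: sin δ = sin ε · sin L_s = sin 23.44° × sin 284.3° = -0.38546, so δ = -22.673°.
cos h₀ = −tan(+64.0°) tan(-22.673°) = 0.8565, h₀ = 0.5423 rad.
Bracket: h₀ sin ϕ sin δ + cos ϕ cos δ sin h₀ = 0.5423×0.89879×-0.38546 + 0.43837×0.92272×0.51614 = -0.187879 + 0.208775 = 0.020896.
Inverse-square distance factor (a/d)² = 0.9995² = 0.999000.
Q̄ = (S_0/π) × 0.999000 × [bracket] = (1361/π) × 0.999000 × 0.020896 = 9.0435 W/m².
Daily total = Q̄ × 24.00 h × 3600 s/h = 9.0435 × 24.00 × 3600 / 10⁶ = 0.7814 MJ/m².

0.781 MJ/m²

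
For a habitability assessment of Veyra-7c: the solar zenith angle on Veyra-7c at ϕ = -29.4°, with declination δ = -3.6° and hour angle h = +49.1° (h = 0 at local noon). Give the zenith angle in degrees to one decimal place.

θ_z = 53.1°

cos θ_z = sin ϕ sin δ + cos ϕ cos δ cos h = 0.030824 + 0.569294 = 0.600118.
θ_z = arccos(0.600118) = 53.1°.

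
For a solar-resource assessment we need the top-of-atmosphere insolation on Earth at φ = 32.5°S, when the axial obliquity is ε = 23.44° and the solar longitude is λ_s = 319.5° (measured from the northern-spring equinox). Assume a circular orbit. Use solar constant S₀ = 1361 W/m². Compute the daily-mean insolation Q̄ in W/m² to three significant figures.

Solar declination: sin δ = sin ε · sin λ_s = sin 23.44° × sin 319.5° = -0.25834, so δ = -14.972°.
cos H₀ = −tan(-32.5°) tan(-14.972°) = -0.1704, H₀ = 1.7420 rad.
Bracket: H₀ sin φ sin δ + cos φ cos δ sin H₀ = 1.7420×-0.53730×-0.25834 + 0.84339×0.96605×0.98538 = 0.241800 + 0.802845 = 1.044645.
Q̄ = (S₀/π) × [bracket] = (1361/π) × 1.044645 = 452.6 W/m².

Q̄ ≈ 453 W/m²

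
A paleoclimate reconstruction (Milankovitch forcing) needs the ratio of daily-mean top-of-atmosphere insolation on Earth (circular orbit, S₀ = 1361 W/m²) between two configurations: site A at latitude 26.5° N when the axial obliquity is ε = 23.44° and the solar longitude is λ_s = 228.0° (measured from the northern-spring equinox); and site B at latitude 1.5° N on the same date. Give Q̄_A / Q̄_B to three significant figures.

— Configuration A (φ=+26.5°):
Solar declination: sin δ = sin ε · sin λ_s = sin 23.44° × sin 228.0° = -0.29561, so δ = -17.194°.
cos H₀ = −tan(+26.5°) tan(-17.194°) = 0.1543, H₀ = 1.4159 rad.
Bracket: H₀ sin φ sin δ + cos φ cos δ sin H₀ = 1.4159×0.44620×-0.29561 + 0.89493×0.95531×0.98803 = -0.186759 + 0.844702 = 0.657943.
Q̄ = (S₀/π) × [bracket] = (1361/π) × 0.657943 = 285.03 W/m².
— Configuration B (φ=+1.5°):
cos H₀ = −tan(+1.5°) tan(-17.194°) = 0.0081, H₀ = 1.5627 rad.
Bracket: H₀ sin φ sin δ + cos φ cos δ sin H₀ = 1.5627×0.02618×-0.29561 + 0.99966×0.95531×0.99997 = -0.012094 + 0.954957 = 0.942863.
Q̄ = (S₀/π) × [bracket] = (1361/π) × 0.942863 = 408.47 W/m².
Ratio Q̄_A / Q̄_B = 285.03 / 408.47 = 0.6978.

Q̄_A / Q̄_B ≈ 0.698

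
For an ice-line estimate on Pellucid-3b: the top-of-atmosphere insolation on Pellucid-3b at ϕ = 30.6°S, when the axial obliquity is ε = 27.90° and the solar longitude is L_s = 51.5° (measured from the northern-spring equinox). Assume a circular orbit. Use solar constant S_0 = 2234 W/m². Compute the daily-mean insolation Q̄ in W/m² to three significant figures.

Solar declination: sin δ = sin ε · sin L_s = sin 27.90° × sin 51.5° = 0.36621, so δ = +21.482°.
cos h₀ = −tan(-30.6°) tan(+21.482°) = 0.2327, h₀ = 1.3359 rad.
Bracket: h₀ sin ϕ sin δ + cos ϕ cos δ sin h₀ = 1.3359×-0.50904×0.36621 + 0.86074×0.93053×0.97254 = -0.249033 + 0.778950 = 0.529917.
Q̄ = (S_0/π) × [bracket] = (2234/π) × 0.529917 = 376.8 W/m².

Q̄ ≈ 377 W/m²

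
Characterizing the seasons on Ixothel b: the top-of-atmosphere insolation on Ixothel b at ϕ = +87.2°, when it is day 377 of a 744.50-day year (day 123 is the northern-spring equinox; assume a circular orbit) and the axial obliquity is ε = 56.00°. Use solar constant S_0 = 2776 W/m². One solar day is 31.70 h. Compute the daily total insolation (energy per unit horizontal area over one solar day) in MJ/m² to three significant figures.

Solar longitude: L_s = 360° × (377 − 123)/744.50 = 122.821°.
sin δ = sin 56.00° × sin 122.821° = 0.69670, so δ = +44.163°.
cos h₀ = −tan(+87.2°) tan(+44.163°) = -19.8575 ≤ −1 ⇒ polar day, h₀ = π.
Bracket: h₀ sin ϕ sin δ + cos ϕ cos δ sin h₀ = 3.1416×0.99881×0.69670 + 0.04885×0.71736×0.00000 = 2.186148 + 0.000000 = 2.186148.
Q̄ = (S_0/π) × [bracket] = (2776/π) × 2.186148 = 1931.7 W/m².
Daily total = Q̄ × 31.70 h × 3600 s/h = 1931.7 × 31.70 × 3600 / 10⁶ = 220.4 MJ/m².

220 MJ/m²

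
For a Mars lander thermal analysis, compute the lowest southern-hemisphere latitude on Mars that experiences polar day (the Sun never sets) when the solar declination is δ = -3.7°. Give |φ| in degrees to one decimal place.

|φ| = 86.3°

Polar day requires cos H₀ = −tan φ tan δ ≤ −1, i.e. tan φ tan δ ≥ 1.
The boundary is |tan φ| · |tan δ| = 1, so |φ| = 90° − |δ| = 90° − 3.7° = 86.3° in the southern hemisphere.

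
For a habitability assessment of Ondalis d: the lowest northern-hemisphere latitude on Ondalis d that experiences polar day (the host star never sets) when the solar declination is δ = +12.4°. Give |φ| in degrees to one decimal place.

Polar day requires cos H₀ = −tan φ tan δ ≤ −1, i.e. tan φ tan δ ≥ 1.
The boundary is |tan φ| · |tan δ| = 1, so |φ| = 90° − |δ| = 90° − 12.4° = 77.6° in the northern hemisphere.

|φ| = 77.6°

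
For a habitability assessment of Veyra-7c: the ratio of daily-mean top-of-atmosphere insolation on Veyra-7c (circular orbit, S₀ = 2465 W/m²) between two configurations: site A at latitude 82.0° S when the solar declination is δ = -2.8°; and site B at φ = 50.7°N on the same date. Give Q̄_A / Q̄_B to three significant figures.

Q̄_A / Q̄_B ≈ 0.389

— Configuration A (φ=-82.0°):
cos H₀ = −tan(-82.0°) tan(-2.800°) = -0.3480, H₀ = 1.9262 rad.
Bracket: H₀ sin φ sin δ + cos φ cos δ sin H₀ = 1.9262×-0.99027×-0.04885 + 0.13917×0.99881×0.93749 = 0.093179 + 0.130315 = 0.223494.
Q̄ = (S₀/π) × [bracket] = (2465/π) × 0.223494 = 175.36 W/m².
— Configuration B (φ=+50.7°):
cos H₀ = −tan(+50.7°) tan(-2.800°) = 0.0598, H₀ = 1.5110 rad.
Bracket: H₀ sin φ sin δ + cos φ cos δ sin H₀ = 1.5110×0.77384×-0.04885 + 0.63338×0.99881×0.99821 = -0.057119 + 0.631494 = 0.574375.
Q̄ = (S₀/π) × [bracket] = (2465/π) × 0.574375 = 450.67 W/m².
Ratio Q̄_A / Q̄_B = 175.36 / 450.67 = 0.3891.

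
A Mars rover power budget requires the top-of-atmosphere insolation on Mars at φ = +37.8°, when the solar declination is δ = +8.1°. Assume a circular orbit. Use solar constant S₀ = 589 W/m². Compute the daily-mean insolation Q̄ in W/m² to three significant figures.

Q̄ ≈ 173 W/m²

cos H₀ = −tan(+37.8°) tan(+8.100°) = -0.1104, H₀ = 1.6814 rad.
Bracket: H₀ sin φ sin δ + cos φ cos δ sin H₀ = 1.6814×0.61291×0.14090 + 0.79016×0.99002×0.99389 = 0.145204 + 0.777495 = 0.922699.
Q̄ = (S₀/π) × [bracket] = (589/π) × 0.922699 = 173.0 W/m².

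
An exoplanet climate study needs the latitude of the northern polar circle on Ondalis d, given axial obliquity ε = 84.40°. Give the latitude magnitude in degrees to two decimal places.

The polar circle is the lowest latitude that experiences at least one full rotation of continuous daylight at the northern-summer solstice; it lies at |φ| = 90° − ε = 90° − 84.40° = 5.60°.

5.60°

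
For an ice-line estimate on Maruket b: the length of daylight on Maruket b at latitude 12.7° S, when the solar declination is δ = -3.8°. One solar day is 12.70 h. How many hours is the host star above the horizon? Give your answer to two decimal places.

cos H₀ = −tan φ · tan δ = −tan(-12.7°) × tan(-3.800°) = -0.0150, so H₀ = 1.5858 rad = 90.86°.
Daylight = 2H₀/(2π) × 12.70 h = (1.5858/π) × 12.70 = 6.41 h.

6.41 h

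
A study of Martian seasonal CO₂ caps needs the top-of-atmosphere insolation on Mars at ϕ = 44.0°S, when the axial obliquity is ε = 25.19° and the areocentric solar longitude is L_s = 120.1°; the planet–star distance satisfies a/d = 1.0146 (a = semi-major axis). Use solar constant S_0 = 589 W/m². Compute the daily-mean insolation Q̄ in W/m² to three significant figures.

Q̄ ≈ 61.1 W/m²

sin δ = sin 25.19° × sin 120.1° = 0.36823, so δ = +21.606°.
cos h₀ = −tan(-44.0°) tan(+21.606°) = 0.3825, h₀ = 1.1783 rad.
Bracket: h₀ sin ϕ sin δ + cos ϕ cos δ sin h₀ = 1.1783×-0.69466×0.36823 + 0.71934×0.92974×0.92397 = -0.301403 + 0.617950 = 0.316547.
Inverse-square distance factor (a/d)² = 1.0146² = 1.029413.
Q̄ = (S_0/π) × 1.029413 × [bracket] = (589/π) × 1.029413 × 0.316547 = 61.09 W/m².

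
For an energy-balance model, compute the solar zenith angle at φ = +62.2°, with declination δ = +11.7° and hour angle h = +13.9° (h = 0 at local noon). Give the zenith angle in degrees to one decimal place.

θ_z = 51.5°

cos θ_z = sin φ sin δ + cos φ cos δ cos h = 0.179382 + 0.443323 = 0.622705.
θ_z = arccos(0.622705) = 51.5°.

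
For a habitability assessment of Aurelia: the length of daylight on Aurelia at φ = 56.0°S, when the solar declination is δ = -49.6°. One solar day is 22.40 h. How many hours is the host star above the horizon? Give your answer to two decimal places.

Sunrise equation: cos H₀ = −tan φ · tan δ = -1.7420 ≤ −1, so the host star never sets (polar day) and H₀ = π.
Daylight = 2H₀/(2π) × 22.40 h = (3.1416/π) × 22.40 = 22.40 h.

22.40 h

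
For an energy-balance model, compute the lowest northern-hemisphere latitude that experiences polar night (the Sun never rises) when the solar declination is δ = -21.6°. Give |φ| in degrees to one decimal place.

Polar night requires cos H₀ = −tan φ tan δ ≥ 1, i.e. tan φ tan δ ≤ −1.
The boundary is |tan φ| · |tan δ| = 1, so |φ| = 90° − |δ| = 90° − 21.6° = 68.4° in the northern hemisphere.

|φ| = 68.4°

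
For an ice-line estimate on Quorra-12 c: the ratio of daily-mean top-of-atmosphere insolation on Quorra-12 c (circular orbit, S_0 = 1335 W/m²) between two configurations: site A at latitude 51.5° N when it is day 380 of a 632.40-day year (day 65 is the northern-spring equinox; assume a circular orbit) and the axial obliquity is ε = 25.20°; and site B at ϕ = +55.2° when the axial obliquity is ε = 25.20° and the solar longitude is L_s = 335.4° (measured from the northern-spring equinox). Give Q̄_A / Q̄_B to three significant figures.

Q̄_A / Q̄_B ≈ 1.79

— Configuration A (ϕ=+51.5°):
Solar longitude: L_s = 360° × (380 − 65)/632.40 = 179.317°.
sin δ = sin 25.20° × sin 179.317° = 0.00508, so δ = +0.291°.
cos h₀ = −tan(+51.5°) tan(+0.291°) = -0.0064, h₀ = 1.5772 rad.
Bracket: h₀ sin ϕ sin δ + cos ϕ cos δ sin h₀ = 1.5772×0.78261×0.00508 + 0.62251×0.99999×0.99998 = 0.006270 + 0.622491 = 0.628761.
Q̄ = (S_0/π) × [bracket] = (1335/π) × 0.628761 = 267.19 W/m².
— Configuration B (ϕ=+55.2°):
Solar declination: sin δ = sin ε · sin L_s = sin 25.20° × sin 335.4° = -0.17724, so δ = -10.209°.
cos h₀ = −tan(+55.2°) tan(-10.209°) = 0.2591, h₀ = 1.3087 rad.
Bracket: h₀ sin ϕ sin δ + cos ϕ cos δ sin h₀ = 1.3087×0.82115×-0.17724 + 0.57071×0.98417×0.96584 = -0.190469 + 0.542489 = 0.352020.
Q̄ = (S_0/π) × [bracket] = (1335/π) × 0.352020 = 149.59 W/m².
Ratio Q̄_A / Q̄_B = 267.19 / 149.59 = 1.786.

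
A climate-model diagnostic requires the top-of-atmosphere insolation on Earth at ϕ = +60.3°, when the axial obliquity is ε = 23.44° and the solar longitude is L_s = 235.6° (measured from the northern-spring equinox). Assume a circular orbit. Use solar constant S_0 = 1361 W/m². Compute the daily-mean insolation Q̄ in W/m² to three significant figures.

Solar declination: sin δ = sin ε · sin L_s = sin 23.44° × sin 235.6° = -0.32822, so δ = -19.161°.
cos h₀ = −tan(+60.3°) tan(-19.161°) = 0.6092, h₀ = 0.9158 rad.
Bracket: h₀ sin ϕ sin δ + cos ϕ cos δ sin h₀ = 0.9158×0.86863×-0.32822 + 0.49546×0.94460×0.79303 = -0.261096 + 0.371147 = 0.110051.
Q̄ = (S_0/π) × [bracket] = (1361/π) × 0.110051 = 47.68 W/m².

Q̄ ≈ 47.7 W/m²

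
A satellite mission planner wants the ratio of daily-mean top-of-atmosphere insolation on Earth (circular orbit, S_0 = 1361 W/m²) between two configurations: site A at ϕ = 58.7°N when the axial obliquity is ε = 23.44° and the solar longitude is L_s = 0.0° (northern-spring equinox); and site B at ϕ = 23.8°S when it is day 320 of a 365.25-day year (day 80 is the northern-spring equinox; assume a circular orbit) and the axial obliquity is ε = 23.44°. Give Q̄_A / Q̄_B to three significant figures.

Q̄_A / Q̄_B ≈ 0.479

— Configuration A (ϕ=+58.7°):
Solar declination: sin δ = sin ε · sin L_s = sin 23.44° × sin 0.0° = 0.00000, so δ = +0.000°.
cos h₀ = −tan(+58.7°) tan(+0.000°) = -0.0000, h₀ = 1.5708 rad.
Bracket: h₀ sin ϕ sin δ + cos ϕ cos δ sin h₀ = 1.5708×0.85446×0.00000 + 0.51952×1.00000×1.00000 = 0.000000 + 0.519520 = 0.519520.
Q̄ = (S_0/π) × [bracket] = (1361/π) × 0.519520 = 225.07 W/m².
— Configuration B (ϕ=-23.8°):
Solar longitude: L_s = 360° × (320 − 80)/365.25 = 236.550°.
sin δ = sin 23.44° × sin 236.550° = -0.33190, so δ = -19.384°.
cos h₀ = −tan(-23.8°) tan(-19.384°) = -0.1552, h₀ = 1.7266 rad.
Bracket: h₀ sin ϕ sin δ + cos ϕ cos δ sin h₀ = 1.7266×-0.40355×-0.33190 + 0.91496×0.94331×0.98789 = 0.231258 + 0.852639 = 1.083897.
Q̄ = (S_0/π) × [bracket] = (1361/π) × 1.083897 = 469.57 W/m².
Ratio Q̄_A / Q̄_B = 225.07 / 469.57 = 0.4793.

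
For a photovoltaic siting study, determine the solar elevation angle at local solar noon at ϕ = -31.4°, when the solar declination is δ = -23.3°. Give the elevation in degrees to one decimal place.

81.9°

At local noon the hour angle is zero, so the zenith angle equals |ϕ − δ| = |-31.4° − (-23.300°)| = 8.100°.
Elevation = 90° − 8.100° = 81.9°.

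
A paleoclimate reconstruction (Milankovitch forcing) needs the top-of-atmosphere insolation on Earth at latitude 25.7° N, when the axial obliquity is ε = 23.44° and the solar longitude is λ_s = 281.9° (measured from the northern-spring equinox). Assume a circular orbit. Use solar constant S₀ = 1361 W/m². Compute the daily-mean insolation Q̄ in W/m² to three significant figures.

Q̄ ≈ 252 W/m²

Solar declination: sin δ = sin ε · sin λ_s = sin 23.44° × sin 281.9° = -0.38924, so δ = -22.907°.
cos H₀ = −tan(+25.7°) tan(-22.907°) = 0.2034, H₀ = 1.3660 rad.
Bracket: H₀ sin φ sin δ + cos φ cos δ sin H₀ = 1.3660×0.43366×-0.38924 + 0.90108×0.92114×0.97910 = -0.230578 + 0.812673 = 0.582095.
Q̄ = (S₀/π) × [bracket] = (1361/π) × 0.582095 = 252.2 W/m².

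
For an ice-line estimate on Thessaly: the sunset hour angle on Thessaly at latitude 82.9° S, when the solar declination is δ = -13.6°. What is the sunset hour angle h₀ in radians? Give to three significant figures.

Sunrise equation: cos h₀ = −tan ϕ · tan δ = -1.9423 ≤ −1, so the host star never sets (polar day) and h₀ = π.

h₀ = 3.14 rad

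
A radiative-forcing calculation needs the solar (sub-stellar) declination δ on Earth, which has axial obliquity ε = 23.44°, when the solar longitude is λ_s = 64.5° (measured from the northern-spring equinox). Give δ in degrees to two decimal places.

sin δ = sin ε · sin λ_s = sin 23.44° × sin 64.5° = 0.359038.
δ = arcsin(0.359038) = +21.04°.

δ = +21.04°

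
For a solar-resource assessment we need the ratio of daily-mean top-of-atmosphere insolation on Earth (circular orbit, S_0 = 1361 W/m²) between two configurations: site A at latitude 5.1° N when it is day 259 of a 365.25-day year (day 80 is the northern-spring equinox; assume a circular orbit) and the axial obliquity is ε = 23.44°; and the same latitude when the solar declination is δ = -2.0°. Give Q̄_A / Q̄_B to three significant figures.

Q̄_A / Q̄_B ≈ 1.01

— Configuration A (ϕ=+5.1°):
Solar longitude: L_s = 360° × (259 − 80)/365.25 = 176.427°.
sin δ = sin 23.44° × sin 176.427° = 0.02479, so δ = +1.420°.
cos h₀ = −tan(+5.1°) tan(+1.420°) = -0.0022, h₀ = 1.5730 rad.
Bracket: h₀ sin ϕ sin δ + cos ϕ cos δ sin h₀ = 1.5730×0.08889×0.02479 + 0.99604×0.99969×1.00000 = 0.003466 + 0.995731 = 0.999197.
Q̄ = (S_0/π) × [bracket] = (1361/π) × 0.999197 = 432.87 W/m².
— Configuration B (ϕ=+5.1°):
cos h₀ = −tan(+5.1°) tan(-2.000°) = 0.0031, h₀ = 1.5677 rad.
Bracket: h₀ sin ϕ sin δ + cos ϕ cos δ sin h₀ = 1.5677×0.08889×-0.03490 + 0.99604×0.99939×1.00000 = -0.004863 + 0.995432 = 0.990569.
Q̄ = (S_0/π) × [bracket] = (1361/π) × 0.990569 = 429.13 W/m².
Ratio Q̄_A / Q̄_B = 432.87 / 429.13 = 1.009.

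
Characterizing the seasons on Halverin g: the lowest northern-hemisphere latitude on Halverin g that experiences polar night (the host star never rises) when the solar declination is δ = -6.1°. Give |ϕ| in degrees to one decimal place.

Polar night requires cos h₀ = −tan ϕ tan δ ≥ 1, i.e. tan ϕ tan δ ≤ −1.
The boundary is |tan ϕ| · |tan δ| = 1, so |ϕ| = 90° − |δ| = 90° − 6.1° = 83.9° in the northern hemisphere.

|ϕ| = 83.9°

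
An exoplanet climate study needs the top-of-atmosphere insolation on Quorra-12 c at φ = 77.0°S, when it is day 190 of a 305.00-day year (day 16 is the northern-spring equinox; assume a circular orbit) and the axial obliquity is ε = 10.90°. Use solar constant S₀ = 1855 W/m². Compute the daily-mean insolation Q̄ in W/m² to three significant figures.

Solar longitude: λ_s = 360° × (190 − 16)/305.00 = 205.377°.
sin δ = sin 10.90° × sin 205.377° = -0.08104, so δ = -4.648°.
cos H₀ = −tan(-77.0°) tan(-4.648°) = -0.3522, H₀ = 1.9307 rad.
Bracket: H₀ sin φ sin δ + cos φ cos δ sin H₀ = 1.9307×-0.97437×-0.08104 + 0.22495×0.99671×0.93593 = 0.152454 + 0.209845 = 0.362299.
Q̄ = (S₀/π) × [bracket] = (1855/π) × 0.362299 = 213.9 W/m².

Q̄ ≈ 214 W/m²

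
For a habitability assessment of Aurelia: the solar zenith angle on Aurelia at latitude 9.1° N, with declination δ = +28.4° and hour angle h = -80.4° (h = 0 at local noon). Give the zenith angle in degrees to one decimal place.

θ_z = 77.3°

cos θ_z = sin ϕ sin δ + cos ϕ cos δ cos h = 0.075224 + 0.144852 = 0.220076.
θ_z = arccos(0.220076) = 77.3°.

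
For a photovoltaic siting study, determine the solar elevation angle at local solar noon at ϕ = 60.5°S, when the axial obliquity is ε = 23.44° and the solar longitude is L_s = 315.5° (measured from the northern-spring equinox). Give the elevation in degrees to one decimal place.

45.7°

Solar declination: sin δ = sin ε · sin L_s = sin 23.44° × sin 315.5° = -0.27881, so δ = -16.189°.
At local noon the hour angle is zero, so the zenith angle equals |ϕ − δ| = |-60.5° − (-16.189°)| = 44.311°.
Elevation = 90° − 44.311° = 45.7°.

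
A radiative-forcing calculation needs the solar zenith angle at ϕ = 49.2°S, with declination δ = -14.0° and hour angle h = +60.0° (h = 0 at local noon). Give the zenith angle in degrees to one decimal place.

θ_z = 60.0°

cos θ_z = sin ϕ sin δ + cos ϕ cos δ cos h = 0.183134 + 0.317006 = 0.500140.
θ_z = arccos(0.500140) = 60.0°.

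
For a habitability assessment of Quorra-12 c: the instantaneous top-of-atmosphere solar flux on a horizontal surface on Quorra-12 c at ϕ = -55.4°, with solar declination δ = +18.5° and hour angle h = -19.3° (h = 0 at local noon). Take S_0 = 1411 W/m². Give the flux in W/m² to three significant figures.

cos θ_z = sin ϕ sin δ + cos ϕ cos δ cos h = -0.261185 + 0.508236 = 0.247051.
Flux = S_0 · cos θ_z = 1411 × 0.247051 = 348.6 W/m².

349 W/m²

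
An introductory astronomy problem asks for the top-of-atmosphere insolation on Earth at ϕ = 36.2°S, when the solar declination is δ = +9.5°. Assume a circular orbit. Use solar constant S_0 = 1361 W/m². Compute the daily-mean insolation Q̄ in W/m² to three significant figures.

cos h₀ = −tan(-36.2°) tan(+9.500°) = 0.1225, h₀ = 1.4480 rad.
Bracket: h₀ sin ϕ sin δ + cos ϕ cos δ sin h₀ = 1.4480×-0.59061×0.16505 + 0.80696×0.98629×0.99247 = -0.141151 + 0.789903 = 0.648752.
Q̄ = (S_0/π) × [bracket] = (1361/π) × 0.648752 = 281.1 W/m².

Q̄ ≈ 281 W/m²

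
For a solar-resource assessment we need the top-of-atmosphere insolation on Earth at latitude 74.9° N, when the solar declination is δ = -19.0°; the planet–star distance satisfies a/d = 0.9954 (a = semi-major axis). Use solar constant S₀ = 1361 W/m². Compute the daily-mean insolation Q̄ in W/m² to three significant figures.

Q̄ ≈ 0.00 W/m²

cos H₀ = −tan(+74.9°) tan(-19.000°) = 1.2761 ≥ 1 ⇒ polar night, H₀ = 0 and Q̄ = 0.
Inverse-square distance factor (a/d)² = 0.9954² = 0.990821.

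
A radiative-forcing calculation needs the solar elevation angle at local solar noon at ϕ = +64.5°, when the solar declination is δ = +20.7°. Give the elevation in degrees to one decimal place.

At local noon the hour angle is zero, so the zenith angle equals |ϕ − δ| = |+64.5° − (+20.700°)| = 43.800°.
Elevation = 90° − 43.800° = 46.2°.

46.2°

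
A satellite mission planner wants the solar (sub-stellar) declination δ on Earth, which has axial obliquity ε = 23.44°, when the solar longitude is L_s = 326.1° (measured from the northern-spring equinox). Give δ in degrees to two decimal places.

sin δ = sin ε · sin L_s = sin 23.44° × sin 326.1° = -0.221865.
δ = arcsin(-0.221865) = -12.82°.

δ = -12.82°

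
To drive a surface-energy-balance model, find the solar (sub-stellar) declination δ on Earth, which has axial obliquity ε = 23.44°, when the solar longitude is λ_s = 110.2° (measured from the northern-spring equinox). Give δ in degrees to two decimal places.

sin δ = sin ε · sin λ_s = sin 23.44° × sin 110.2° = 0.373322.
δ = arcsin(0.373322) = +21.92°.

δ = +21.92°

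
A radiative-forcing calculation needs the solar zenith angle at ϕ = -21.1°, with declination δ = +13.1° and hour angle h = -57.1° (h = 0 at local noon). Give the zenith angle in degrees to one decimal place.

θ_z = 65.7°

cos θ_z = sin ϕ sin δ + cos ϕ cos δ cos h = -0.081594 + 0.493569 = 0.411975.
θ_z = arccos(0.411975) = 65.7°.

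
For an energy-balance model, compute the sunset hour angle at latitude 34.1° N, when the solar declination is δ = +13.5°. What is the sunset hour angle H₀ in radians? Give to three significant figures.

H₀ = 1.73 rad

cos H₀ = −tan φ · tan δ = −tan(+34.1°) × tan(+13.500°) = -0.1625, so H₀ = 1.7341 rad = 99.35°.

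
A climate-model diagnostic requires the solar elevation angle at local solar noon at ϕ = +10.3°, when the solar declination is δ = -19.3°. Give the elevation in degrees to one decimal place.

60.4°

At local noon the hour angle is zero, so the zenith angle equals |ϕ − δ| = |+10.3° − (-19.300°)| = 29.600°.
Elevation = 90° − 29.600° = 60.4°.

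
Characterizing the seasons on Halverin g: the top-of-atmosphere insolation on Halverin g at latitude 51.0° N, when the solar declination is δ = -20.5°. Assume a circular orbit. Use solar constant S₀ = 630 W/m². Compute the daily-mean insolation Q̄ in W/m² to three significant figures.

cos H₀ = −tan(+51.0°) tan(-20.500°) = 0.4617, H₀ = 1.0909 rad.
Bracket: H₀ sin φ sin δ + cos φ cos δ sin H₀ = 1.0909×0.77715×-0.35021 + 0.62932×0.93667×0.88703 = -0.296906 + 0.522873 = 0.225967.
Q̄ = (S₀/π) × [bracket] = (630/π) × 0.225967 = 45.31 W/m².

Q̄ ≈ 45.3 W/m²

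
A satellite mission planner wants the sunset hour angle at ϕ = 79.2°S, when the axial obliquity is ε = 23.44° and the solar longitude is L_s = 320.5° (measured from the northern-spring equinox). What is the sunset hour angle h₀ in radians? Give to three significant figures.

h₀ = 3.14 rad

Solar declination: sin δ = sin ε · sin L_s = sin 23.44° × sin 320.5° = -0.25302, so δ = -14.657°.
Sunrise equation: cos h₀ = −tan ϕ · tan δ = -1.3710 ≤ −1, so the Sun never sets (polar day) and h₀ = π.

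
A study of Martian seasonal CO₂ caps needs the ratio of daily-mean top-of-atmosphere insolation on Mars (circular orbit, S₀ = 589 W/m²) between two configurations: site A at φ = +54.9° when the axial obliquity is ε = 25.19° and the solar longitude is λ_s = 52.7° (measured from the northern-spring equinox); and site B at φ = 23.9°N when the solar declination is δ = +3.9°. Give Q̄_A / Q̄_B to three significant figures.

Q̄_A / Q̄_B ≈ 1.10

— Configuration A (φ=+54.9°):
Solar declination: sin δ = sin ε · sin λ_s = sin 25.19° × sin 52.7° = 0.33857, so δ = +19.790°.
cos H₀ = −tan(+54.9°) tan(+19.790°) = -0.5120, H₀ = 2.1083 rad.
Bracket: H₀ sin φ sin δ + cos φ cos δ sin H₀ = 2.1083×0.81815×0.33857 + 0.57501×0.94094×0.85900 = 0.584001 + 0.464762 = 1.048763.
Q̄ = (S₀/π) × [bracket] = (589/π) × 1.048763 = 196.63 W/m².
— Configuration B (φ=+23.9°):
cos H₀ = −tan(+23.9°) tan(+3.900°) = -0.0302, H₀ = 1.6010 rad.
Bracket: H₀ sin φ sin δ + cos φ cos δ sin H₀ = 1.6010×0.40514×0.06802 + 0.91425×0.99768×0.99954 = 0.044120 + 0.911709 = 0.955829.
Q̄ = (S₀/π) × [bracket] = (589/π) × 0.955829 = 179.20 W/m².
Ratio Q̄_A / Q̄_B = 196.63 / 179.20 = 1.097.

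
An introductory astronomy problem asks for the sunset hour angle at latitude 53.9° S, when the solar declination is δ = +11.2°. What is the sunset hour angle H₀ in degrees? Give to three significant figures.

cos H₀ = −tan φ · tan δ = −tan(-53.9°) × tan(+11.200°) = 0.2715, so H₀ = 1.2958 rad = 74.24°.

H₀ = 74.2°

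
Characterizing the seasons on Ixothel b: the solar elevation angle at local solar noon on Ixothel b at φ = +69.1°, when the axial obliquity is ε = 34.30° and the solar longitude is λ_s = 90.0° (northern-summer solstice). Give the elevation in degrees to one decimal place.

55.2°

Solar declination: sin δ = sin ε · sin λ_s = sin 34.30° × sin 90.0° = 0.56353, so δ = +34.300°.
At local noon the hour angle is zero, so the zenith angle equals |φ − δ| = |+69.1° − (+34.300°)| = 34.800°.
Elevation = 90° − 34.800° = 55.2°.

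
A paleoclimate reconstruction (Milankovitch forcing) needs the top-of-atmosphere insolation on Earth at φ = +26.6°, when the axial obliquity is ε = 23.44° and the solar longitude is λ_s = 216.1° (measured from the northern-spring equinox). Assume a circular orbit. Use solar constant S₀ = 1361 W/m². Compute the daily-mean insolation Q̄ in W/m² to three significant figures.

Q̄ ≈ 308 W/m²

Solar declination: sin δ = sin ε · sin λ_s = sin 23.44° × sin 216.1° = -0.23438, so δ = -13.555°.
cos H₀ = −tan(+26.6°) tan(-13.555°) = 0.1207, H₀ = 1.4498 rad.
Bracket: H₀ sin φ sin δ + cos φ cos δ sin H₀ = 1.4498×0.44776×-0.23438 + 0.89415×0.97215×0.99269 = -0.152151 + 0.862894 = 0.710743.
Q̄ = (S₀/π) × [bracket] = (1361/π) × 0.710743 = 307.9 W/m².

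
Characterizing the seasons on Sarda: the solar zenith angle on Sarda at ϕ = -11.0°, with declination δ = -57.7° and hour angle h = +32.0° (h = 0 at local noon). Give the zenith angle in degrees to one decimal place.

θ_z = 52.7°

cos θ_z = sin ϕ sin δ + cos ϕ cos δ cos h = 0.161284 + 0.444831 = 0.606115.
θ_z = arccos(0.606115) = 52.7°.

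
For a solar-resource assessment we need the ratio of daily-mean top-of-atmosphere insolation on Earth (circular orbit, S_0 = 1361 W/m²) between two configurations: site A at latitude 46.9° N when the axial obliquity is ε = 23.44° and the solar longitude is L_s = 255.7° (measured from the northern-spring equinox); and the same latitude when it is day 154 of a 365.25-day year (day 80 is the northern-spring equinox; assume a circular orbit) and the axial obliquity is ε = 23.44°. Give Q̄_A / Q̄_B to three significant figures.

Q̄_A / Q̄_B ≈ 0.223

— Configuration A (ϕ=+46.9°):
Solar declination: sin δ = sin ε · sin L_s = sin 23.44° × sin 255.7° = -0.38546, so δ = -22.673°.
cos h₀ = −tan(+46.9°) tan(-22.673°) = 0.4464, h₀ = 1.1080 rad.
Bracket: h₀ sin ϕ sin δ + cos ϕ cos δ sin h₀ = 1.1080×0.73016×-0.38546 + 0.68327×0.92272×0.89483 = -0.311844 + 0.564161 = 0.252317.
Q̄ = (S_0/π) × [bracket] = (1361/π) × 0.252317 = 109.31 W/m².
— Configuration B (ϕ=+46.9°):
Solar longitude: L_s = 360° × (154 − 80)/365.25 = 72.936°.
sin δ = sin 23.44° × sin 72.936° = 0.38028, so δ = +22.351°.
cos h₀ = −tan(+46.9°) tan(+22.351°) = -0.4394, h₀ = 2.0257 rad.
Bracket: h₀ sin ϕ sin δ + cos ϕ cos δ sin h₀ = 2.0257×0.73016×0.38028 + 0.68327×0.92487×0.89830 = 0.562466 + 0.567668 = 1.130134.
Q̄ = (S_0/π) × [bracket] = (1361/π) × 1.130134 = 489.60 W/m².
Ratio Q̄_A / Q̄_B = 109.31 / 489.60 = 0.2233.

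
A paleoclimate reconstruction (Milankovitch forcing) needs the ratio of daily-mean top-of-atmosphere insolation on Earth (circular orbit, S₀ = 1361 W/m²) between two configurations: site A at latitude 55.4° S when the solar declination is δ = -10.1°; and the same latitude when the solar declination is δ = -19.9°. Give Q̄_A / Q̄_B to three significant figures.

Q̄_A / Q̄_B ≈ 0.767

— Configuration A (φ=-55.4°):
cos H₀ = −tan(-55.4°) tan(-10.100°) = -0.2582, H₀ = 1.8320 rad.
Bracket: H₀ sin φ sin δ + cos φ cos δ sin H₀ = 1.8320×-0.82314×-0.17537 + 0.56784×0.98450×0.96609 = 0.264457 + 0.540081 = 0.804538.
Q̄ = (S₀/π) × [bracket] = (1361/π) × 0.804538 = 348.54 W/m².
— Configuration B (φ=-55.4°):
cos H₀ = −tan(-55.4°) tan(-19.900°) = -0.5247, H₀ = 2.1232 rad.
Bracket: H₀ sin φ sin δ + cos φ cos δ sin H₀ = 2.1232×-0.82314×-0.34038 + 0.56784×0.94029×0.85126 = 0.594879 + 0.454517 = 1.049396.
Q̄ = (S₀/π) × [bracket] = (1361/π) × 1.049396 = 454.62 W/m².
Ratio Q̄_A / Q̄_B = 348.54 / 454.62 = 0.7667.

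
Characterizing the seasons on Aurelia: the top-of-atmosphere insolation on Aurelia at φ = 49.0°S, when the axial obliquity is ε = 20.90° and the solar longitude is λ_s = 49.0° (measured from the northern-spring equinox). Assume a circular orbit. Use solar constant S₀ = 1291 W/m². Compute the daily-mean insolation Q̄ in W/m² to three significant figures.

Q̄ ≈ 142 W/m²

Solar declination: sin δ = sin ε · sin λ_s = sin 20.90° × sin 49.0° = 0.26923, so δ = +15.619°.
cos H₀ = −tan(-49.0°) tan(+15.619°) = 0.3216, H₀ = 1.2434 rad.
Bracket: H₀ sin φ sin δ + cos φ cos δ sin H₀ = 1.2434×-0.75471×0.26923 + 0.65606×0.96307×0.94688 = -0.252647 + 0.598269 = 0.345622.
Q̄ = (S₀/π) × [bracket] = (1291/π) × 0.345622 = 142.0 W/m².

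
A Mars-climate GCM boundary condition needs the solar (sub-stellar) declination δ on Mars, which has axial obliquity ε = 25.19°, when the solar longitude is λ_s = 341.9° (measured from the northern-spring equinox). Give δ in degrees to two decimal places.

sin δ = sin ε · sin λ_s = sin 25.19° × sin 341.9° = -0.132231.
δ = arcsin(-0.132231) = -7.60°.

δ = -7.60°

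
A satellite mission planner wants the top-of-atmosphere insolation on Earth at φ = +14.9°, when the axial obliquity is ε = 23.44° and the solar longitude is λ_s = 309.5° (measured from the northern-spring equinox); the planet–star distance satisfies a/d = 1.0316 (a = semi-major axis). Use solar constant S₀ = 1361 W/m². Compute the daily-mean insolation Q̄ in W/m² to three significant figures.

Solar declination: sin δ = sin ε · sin λ_s = sin 23.44° × sin 309.5° = -0.30694, so δ = -17.875°.
cos H₀ = −tan(+14.9°) tan(-17.875°) = 0.0858, H₀ = 1.4849 rad.
Bracket: H₀ sin φ sin δ + cos φ cos δ sin H₀ = 1.4849×0.25713×-0.30694 + 0.96638×0.95173×0.99631 = -0.117193 + 0.916339 = 0.799146.
Inverse-square distance factor (a/d)² = 1.0316² = 1.064199.
Q̄ = (S₀/π) × 1.064199 × [bracket] = (1361/π) × 1.064199 × 0.799146 = 368.4 W/m².

Q̄ ≈ 368 W/m²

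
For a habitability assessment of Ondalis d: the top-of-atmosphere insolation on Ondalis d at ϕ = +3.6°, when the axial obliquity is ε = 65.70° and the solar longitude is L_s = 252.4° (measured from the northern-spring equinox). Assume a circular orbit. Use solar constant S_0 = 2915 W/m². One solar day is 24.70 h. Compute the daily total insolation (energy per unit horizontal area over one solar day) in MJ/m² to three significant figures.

Solar declination: sin δ = sin ε · sin L_s = sin 65.70° × sin 252.4° = -0.86874, so δ = -60.313°.
cos h₀ = −tan(+3.6°) tan(-60.313°) = 0.1104, h₀ = 1.4602 rad.
Bracket: h₀ sin ϕ sin δ + cos ϕ cos δ sin h₀ = 1.4602×0.06279×-0.86874 + 0.99803×0.49527×0.99389 = -0.079651 + 0.491274 = 0.411623.
Q̄ = (S_0/π) × [bracket] = (2915/π) × 0.411623 = 381.93 W/m².
Daily total = Q̄ × 24.70 h × 3600 s/h = 381.93 × 24.70 × 3600 / 10⁶ = 33.96 MJ/m².

34.0 MJ/m²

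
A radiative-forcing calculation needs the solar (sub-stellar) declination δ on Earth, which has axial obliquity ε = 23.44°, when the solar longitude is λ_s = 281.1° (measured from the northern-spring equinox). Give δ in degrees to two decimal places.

δ = -22.98°

sin δ = sin ε · sin λ_s = sin 23.44° × sin 281.1° = -0.390347.
δ = arcsin(-0.390347) = -22.98°.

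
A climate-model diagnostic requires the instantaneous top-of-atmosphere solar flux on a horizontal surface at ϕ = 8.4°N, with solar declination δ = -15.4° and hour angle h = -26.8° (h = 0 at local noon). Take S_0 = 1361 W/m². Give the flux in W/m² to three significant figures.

cos θ_z = sin ϕ sin δ + cos ϕ cos δ cos h = -0.038793 + 0.851306 = 0.812513.
Flux = S_0 · cos θ_z = 1361 × 0.812513 = 1106 W/m².

1.11e+03 W/m²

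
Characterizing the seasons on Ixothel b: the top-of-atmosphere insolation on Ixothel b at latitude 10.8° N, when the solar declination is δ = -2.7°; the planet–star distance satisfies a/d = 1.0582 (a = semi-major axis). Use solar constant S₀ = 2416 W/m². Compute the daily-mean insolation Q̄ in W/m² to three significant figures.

cos H₀ = −tan(+10.8°) tan(-2.700°) = 0.0090, H₀ = 1.5618 rad.
Bracket: H₀ sin φ sin δ + cos φ cos δ sin H₀ = 1.5618×0.18738×-0.04711 + 0.98229×0.99889×0.99996 = -0.013787 + 0.981160 = 0.967373.
Inverse-square distance factor (a/d)² = 1.0582² = 1.119787.
Q̄ = (S₀/π) × 1.119787 × [bracket] = (2416/π) × 1.119787 × 0.967373 = 833.1 W/m².

Q̄ ≈ 833 W/m²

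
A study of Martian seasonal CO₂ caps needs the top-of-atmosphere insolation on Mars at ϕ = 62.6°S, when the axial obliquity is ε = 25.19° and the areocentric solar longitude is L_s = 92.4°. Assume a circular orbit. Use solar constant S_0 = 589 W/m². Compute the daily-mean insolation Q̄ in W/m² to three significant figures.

Q̄ ≈ 2.12 W/m²

sin δ = sin 25.19° × sin 92.4° = 0.42525, so δ = +25.166°.
cos h₀ = −tan(-62.6°) tan(+25.166°) = 0.9064, h₀ = 0.4360 rad.
Bracket: h₀ sin ϕ sin δ + cos ϕ cos δ sin h₀ = 0.4360×-0.88782×0.42525 + 0.46020×0.90508×0.42236 = -0.164610 + 0.175920 = 0.011310.
Q̄ = (S_0/π) × [bracket] = (589/π) × 0.011310 = 2.120 W/m².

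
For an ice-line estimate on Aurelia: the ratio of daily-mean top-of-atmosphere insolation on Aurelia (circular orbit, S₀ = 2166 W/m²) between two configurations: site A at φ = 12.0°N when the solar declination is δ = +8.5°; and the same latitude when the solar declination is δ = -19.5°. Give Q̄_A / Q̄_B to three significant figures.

Q̄_A / Q̄_B ≈ 1.25

— Configuration A (φ=+12.0°):
cos H₀ = −tan(+12.0°) tan(+8.500°) = -0.0318, H₀ = 1.6026 rad.
Bracket: H₀ sin φ sin δ + cos φ cos δ sin H₀ = 1.6026×0.20791×0.14781 + 0.97815×0.98902×0.99950 = 0.049250 + 0.966926 = 1.016176.
Q̄ = (S₀/π) × [bracket] = (2166/π) × 1.016176 = 700.61 W/m².
— Configuration B (φ=+12.0°):
cos H₀ = −tan(+12.0°) tan(-19.500°) = 0.0753, H₀ = 1.4955 rad.
Bracket: H₀ sin φ sin δ + cos φ cos δ sin H₀ = 1.4955×0.20791×-0.33381 + 0.97815×0.94264×0.99716 = -0.103791 + 0.919425 = 0.815634.
Q̄ = (S₀/π) × [bracket] = (2166/π) × 0.815634 = 562.35 W/m².
Ratio Q̄_A / Q̄_B = 700.61 / 562.35 = 1.246.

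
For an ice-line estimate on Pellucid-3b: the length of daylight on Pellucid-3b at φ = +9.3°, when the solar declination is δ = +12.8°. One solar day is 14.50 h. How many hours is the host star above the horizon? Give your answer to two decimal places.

7.42 h

cos H₀ = −tan φ · tan δ = −tan(+9.3°) × tan(+12.800°) = -0.0372, so H₀ = 1.6080 rad = 92.13°.
Daylight = 2H₀/(2π) × 14.50 h = (1.6080/π) × 14.50 = 7.42 h.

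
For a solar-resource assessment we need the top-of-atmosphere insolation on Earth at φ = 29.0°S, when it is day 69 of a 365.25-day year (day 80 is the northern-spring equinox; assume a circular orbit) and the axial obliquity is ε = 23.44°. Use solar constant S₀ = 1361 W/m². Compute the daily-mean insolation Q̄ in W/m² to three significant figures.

Q̄ ≈ 403 W/m²

Solar longitude: λ_s = 360° × (69 − 80)/365.25 = -10.842°, i.e. -10.842° + 360° = 349.158°.
sin δ = sin 23.44° × sin 349.158° = -0.07482, so δ = -4.291°.
cos H₀ = −tan(-29.0°) tan(-4.291°) = -0.0416, H₀ = 1.6124 rad.
Bracket: H₀ sin φ sin δ + cos φ cos δ sin H₀ = 1.6124×-0.48481×-0.07482 + 0.87462×0.99720×0.99913 = 0.058487 + 0.871412 = 0.929899.
Q̄ = (S₀/π) × [bracket] = (1361/π) × 0.929899 = 402.9 W/m².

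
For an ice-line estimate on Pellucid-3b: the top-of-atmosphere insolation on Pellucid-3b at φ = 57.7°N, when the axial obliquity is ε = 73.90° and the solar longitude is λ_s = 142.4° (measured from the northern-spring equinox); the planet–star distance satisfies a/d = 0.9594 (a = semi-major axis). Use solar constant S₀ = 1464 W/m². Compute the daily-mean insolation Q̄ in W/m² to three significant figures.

Q̄ ≈ 668 W/m²

Solar declination: sin δ = sin ε · sin λ_s = sin 73.90° × sin 142.4° = 0.58621, so δ = +35.889°.
cos H₀ = −tan(+57.7°) tan(+35.889°) = -1.1446 ≤ −1 ⇒ polar day, H₀ = π.
Bracket: H₀ sin φ sin δ + cos φ cos δ sin H₀ = 3.1416×0.84526×0.58621 + 0.53435×0.81016×0.00000 = 1.556662 + 0.000000 = 1.556662.
Inverse-square distance factor (a/d)² = 0.9594² = 0.920448.
Q̄ = (S₀/π) × 0.920448 × [bracket] = (1464/π) × 0.920448 × 1.556662 = 667.7 W/m².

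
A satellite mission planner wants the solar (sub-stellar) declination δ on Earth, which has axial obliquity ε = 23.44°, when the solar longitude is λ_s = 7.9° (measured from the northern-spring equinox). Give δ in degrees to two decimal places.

sin δ = sin ε · sin λ_s = sin 23.44° × sin 7.9° = 0.054674.
δ = arcsin(0.054674) = +3.13°.

δ = +3.13°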